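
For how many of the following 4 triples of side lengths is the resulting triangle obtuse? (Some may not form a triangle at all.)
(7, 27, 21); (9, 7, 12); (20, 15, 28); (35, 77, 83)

3

(7,27,21): 7²+21² = 490 < 729 = 27² → obtuse
(9,7,12): 7²+9² = 130 < 144 = 12² → obtuse
(20,15,28): 15²+20² = 625 < 784 = 28² → obtuse
(35,77,83): 35²+77² = 7154 > 6889 = 83² → acute
3 of the 4 are obtuse.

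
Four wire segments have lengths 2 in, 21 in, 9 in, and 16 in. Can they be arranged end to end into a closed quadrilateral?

Yes

A quadrilateral exists iff every side is shorter than the sum of the others — equivalently, the longest side is less than the sum of the rest.
Longest side 21 < 27 (sum of the remaining 3), so yes.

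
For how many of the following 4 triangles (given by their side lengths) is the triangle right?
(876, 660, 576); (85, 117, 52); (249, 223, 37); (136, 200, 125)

(876,660,576): 576²+660² = 767376 = 876² → right
(85,117,52): 52²+85² = 9929 < 13689 = 117² → obtuse
(249,223,37): 37²+223² = 51098 < 62001 = 249² → obtuse
(136,200,125): 125²+136² = 34121 < 40000 = 200² → obtuse
1 of the 4 is right.

1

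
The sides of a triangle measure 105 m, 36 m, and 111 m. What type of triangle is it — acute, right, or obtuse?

right

Compare the square of the longest side to the sum of squares of the other two: 36² + 105² = 12321 = 111².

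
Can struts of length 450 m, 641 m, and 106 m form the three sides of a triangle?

No

The longest side is 641, but the other two sum to only 556.
556 < 641, so the triangle inequality fails.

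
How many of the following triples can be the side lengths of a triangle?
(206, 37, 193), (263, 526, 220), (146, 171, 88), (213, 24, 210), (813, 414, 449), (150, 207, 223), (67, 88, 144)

(37,193,206): 37+193 > 206 → valid
(220,263,526): 220+263 ≤ 526 → not valid
(88,146,171): 88+146 > 171 → valid
(24,210,213): 24+210 > 213 → valid
(414,449,813): 414+449 > 813 → valid
(150,207,223): 150+207 > 223 → valid
(67,88,144): 67+88 > 144 → valid
6 of the 7 triples form a triangle.

6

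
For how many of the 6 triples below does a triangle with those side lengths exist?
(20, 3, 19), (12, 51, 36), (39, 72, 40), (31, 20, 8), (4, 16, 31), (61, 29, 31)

(3,19,20): 3+19 > 20 → valid
(12,36,51): 12+36 ≤ 51 → not valid
(39,40,72): 39+40 > 72 → valid
(8,20,31): 8+20 ≤ 31 → not valid
(4,16,31): 4+16 ≤ 31 → not valid
(29,31,61): 29+31 ≤ 61 → not valid
2 of the 6 triples form a triangle.

2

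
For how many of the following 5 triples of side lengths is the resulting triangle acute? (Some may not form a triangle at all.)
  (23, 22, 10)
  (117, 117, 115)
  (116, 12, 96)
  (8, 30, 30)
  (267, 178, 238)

4

(23,22,10): 10²+22² = 584 > 529 = 23² → acute
(117,117,115): 115²+117² = 26914 > 13689 = 117² → acute
(116,12,96): 12+96 ≤ 116, not a triangle
(8,30,30): 8²+30² = 964 > 900 = 30² → acute
(267,178,238): 178²+238² = 88328 > 71289 = 267² → acute
4 of the 5 are acute.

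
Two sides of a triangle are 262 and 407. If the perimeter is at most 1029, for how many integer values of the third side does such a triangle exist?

Triangle inequality: 145 < x < 669. Perimeter ≤ 1029 gives x ≤ 1029 − 262 − 407 = 360.
So 145 < x ≤ 360; integers 146 through 360: 215 values.

215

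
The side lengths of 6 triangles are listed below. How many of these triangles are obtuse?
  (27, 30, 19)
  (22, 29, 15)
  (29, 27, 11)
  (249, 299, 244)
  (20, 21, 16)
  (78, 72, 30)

(27,30,19): 19²+27² = 1090 > 900 = 30² → acute
(22,29,15): 15²+22² = 709 < 841 = 29² → obtuse
(29,27,11): 11²+27² = 850 > 841 = 29² → acute
(249,299,244): 244²+249² = 121537 > 89401 = 299² → acute
(20,21,16): 16²+20² = 656 > 441 = 21² → acute
(78,72,30): 30²+72² = 6084 = 78² → right
1 of the 6 is obtuse.

1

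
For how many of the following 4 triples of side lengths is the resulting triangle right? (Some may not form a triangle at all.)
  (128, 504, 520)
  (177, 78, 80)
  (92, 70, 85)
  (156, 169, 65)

2

(128,504,520): 128²+504² = 270400 = 520² → right
(177,78,80): 78+80 ≤ 177, not a triangle
(92,70,85): 70²+85² = 12125 > 8464 = 92² → acute
(156,169,65): 65²+156² = 28561 = 169² → right
2 of the 4 are right.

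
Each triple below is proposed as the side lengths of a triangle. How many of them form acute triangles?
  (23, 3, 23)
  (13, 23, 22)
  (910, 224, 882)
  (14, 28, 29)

(23,3,23): 3²+23² = 538 > 529 = 23² → acute
(13,23,22): 13²+22² = 653 > 529 = 23² → acute
(910,224,882): 224²+882² = 828100 = 910² → right
(14,28,29): 14²+28² = 980 > 841 = 29² → acute
3 of the 4 are acute.

3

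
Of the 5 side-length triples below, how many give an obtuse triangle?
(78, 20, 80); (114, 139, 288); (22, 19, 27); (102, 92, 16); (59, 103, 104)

(78,20,80): 20²+78² = 6484 > 6400 = 80² → acute
(114,139,288): 114+139 ≤ 288, not a triangle
(22,19,27): 19²+22² = 845 > 729 = 27² → acute
(102,92,16): 16²+92² = 8720 < 10404 = 102² → obtuse
(59,103,104): 59²+103² = 14090 > 10816 = 104² → acute
1 of the 5 is obtuse.

1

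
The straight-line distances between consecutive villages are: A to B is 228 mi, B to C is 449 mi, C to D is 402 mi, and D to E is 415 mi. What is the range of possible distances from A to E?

0 ≤ AE ≤ 1494 mi

The maximum is all hops collinear in one direction: 228 + 449 + 402 + 415 = 1494.
The longest hop is 449; the others sum to 1045. Since 449 ≤ 1045, the path can fold back on itself completely, so the minimum distance is 0.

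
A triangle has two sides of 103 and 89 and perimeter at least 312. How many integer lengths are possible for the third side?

Triangle inequality: 14 < x < 192. Perimeter ≥ 312 gives x ≥ 312 − 103 − 89 = 120.
So 120 ≤ x < 192; integers 120 through 191: 72 values.

72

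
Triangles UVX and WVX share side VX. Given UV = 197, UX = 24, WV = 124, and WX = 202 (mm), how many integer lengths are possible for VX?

From triangle UVX: 173 < VX < 221.
From triangle WVX: 78 < VX < 326.
Intersection: 173 < VX < 221, so integers 174 through 220: 47 values.

47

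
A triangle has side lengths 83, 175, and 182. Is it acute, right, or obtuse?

Compare the square of the longest side to the sum of squares of the other two: 83² + 175² = 37514 > 33124 = 182².

acute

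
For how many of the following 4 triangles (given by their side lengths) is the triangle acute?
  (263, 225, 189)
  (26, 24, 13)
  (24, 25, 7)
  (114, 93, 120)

(263,225,189): 189²+225² = 86346 > 69169 = 263² → acute
(26,24,13): 13²+24² = 745 > 676 = 26² → acute
(24,25,7): 7²+24² = 625 = 25² → right
(114,93,120): 93²+114² = 21645 > 14400 = 120² → acute
3 of the 4 are acute.

3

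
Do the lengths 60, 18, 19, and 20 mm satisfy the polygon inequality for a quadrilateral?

No

For a quadrilateral, each side must be shorter than the sum of the others.
Here the longest side is 60, but the remaining 3 sides sum to only 57.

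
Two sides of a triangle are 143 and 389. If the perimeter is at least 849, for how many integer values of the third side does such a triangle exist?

215

Triangle inequality: 246 < x < 532. Perimeter ≥ 849 gives x ≥ 849 − 143 − 389 = 317.
So 317 ≤ x < 532; integers 317 through 531: 215 values.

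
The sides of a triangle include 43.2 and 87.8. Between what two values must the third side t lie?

44.6 < t < 131.0

By the triangle inequality, t must be less than 43.2 + 87.8 = 131.0 and greater than |43.2 − 87.8| = 44.6.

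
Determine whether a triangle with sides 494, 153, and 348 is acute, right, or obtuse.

obtuse

Compare the square of the longest side to the sum of squares of the other two: 153² + 348² = 144513 < 244036 = 494².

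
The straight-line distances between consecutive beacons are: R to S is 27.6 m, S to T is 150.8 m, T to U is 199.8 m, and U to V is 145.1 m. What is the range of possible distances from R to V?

0 ≤ RV ≤ 523.3 m

The maximum is all hops collinear in one direction: 27.6 + 150.8 + 199.8 + 145.1 = 523.3.
The longest hop is 199.8; the others sum to 323.5. Since 199.8 ≤ 323.5, the path can fold back on itself completely, so the minimum distance is 0.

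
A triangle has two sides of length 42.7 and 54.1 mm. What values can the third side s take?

By the triangle inequality, s must be less than 42.7 + 54.1 = 96.8 and greater than |42.7 − 54.1| = 11.4.

11.4 < s < 96.8 (mm)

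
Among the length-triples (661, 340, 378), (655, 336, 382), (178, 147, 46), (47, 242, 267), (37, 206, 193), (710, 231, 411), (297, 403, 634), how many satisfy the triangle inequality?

(340,378,661): 340+378 > 661 → valid
(336,382,655): 336+382 > 655 → valid
(46,147,178): 46+147 > 178 → valid
(47,242,267): 47+242 > 267 → valid
(37,193,206): 37+193 > 206 → valid
(231,411,710): 231+411 ≤ 710 → not valid
(297,403,634): 297+403 > 634 → valid
6 of the 7 triples form a triangle.

6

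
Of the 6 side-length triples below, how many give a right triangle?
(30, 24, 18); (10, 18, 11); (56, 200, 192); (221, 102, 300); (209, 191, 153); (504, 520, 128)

3

(30,24,18): 18²+24² = 900 = 30² → right
(10,18,11): 10²+11² = 221 < 324 = 18² → obtuse
(56,200,192): 56²+192² = 40000 = 200² → right
(221,102,300): 102²+221² = 59245 < 90000 = 300² → obtuse
(209,191,153): 153²+191² = 59890 > 43681 = 209² → acute
(504,520,128): 128²+504² = 270400 = 520² → right
3 of the 6 are right.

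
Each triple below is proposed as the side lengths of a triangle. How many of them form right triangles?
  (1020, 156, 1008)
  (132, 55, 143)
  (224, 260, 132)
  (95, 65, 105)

(1020,156,1008): 156²+1008² = 1040400 = 1020² → right
(132,55,143): 55²+132² = 20449 = 143² → right
(224,260,132): 132²+224² = 67600 = 260² → right
(95,65,105): 65²+95² = 13250 > 11025 = 105² → acute
3 of the 4 are right.

3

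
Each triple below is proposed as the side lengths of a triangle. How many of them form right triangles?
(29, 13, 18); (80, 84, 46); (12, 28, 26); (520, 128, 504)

(29,13,18): 13²+18² = 493 < 841 = 29² → obtuse
(80,84,46): 46²+80² = 8516 > 7056 = 84² → acute
(12,28,26): 12²+26² = 820 > 784 = 28² → acute
(520,128,504): 128²+504² = 270400 = 520² → right
1 of the 4 is right.

1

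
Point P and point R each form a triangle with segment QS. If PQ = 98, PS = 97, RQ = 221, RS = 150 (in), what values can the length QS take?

71 < QS < 195

From triangle PQS: |98 − 97| < QS < 98 + 97, i.e. 1 < QS < 195.
From triangle RQS: 71 < QS < 371.
Both must hold, so QS lies in the intersection.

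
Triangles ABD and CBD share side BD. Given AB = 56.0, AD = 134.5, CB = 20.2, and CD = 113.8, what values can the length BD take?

93.6 < BD < 134.0

From triangle ABD: |56.0 − 134.5| < BD < 56.0 + 134.5, i.e. 78.5 < BD < 190.5.
From triangle CBD: 93.6 < BD < 134.0.
Both must hold, so BD lies in the intersection.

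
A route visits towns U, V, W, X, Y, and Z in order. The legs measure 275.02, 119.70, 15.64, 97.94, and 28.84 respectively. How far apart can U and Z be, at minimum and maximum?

The maximum is all hops collinear in one direction: 275.02 + 119.70 + 15.64 + 97.94 + 28.84 = 537.14.
The longest hop is 275.02; the others sum to 262.12. Folding the others back against it leaves at least 275.02 − 262.12 = 12.90.

12.90 ≤ UZ ≤ 537.14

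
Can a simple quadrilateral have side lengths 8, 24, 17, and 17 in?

A quadrilateral exists iff every side is shorter than the sum of the others — equivalently, the longest side is less than the sum of the rest.
Longest side 24 < 42 (sum of the remaining 3), so yes.

Yes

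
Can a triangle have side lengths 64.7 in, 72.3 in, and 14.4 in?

The longest side is 72.3, and the other two sum to 79.1.
Since 79.1 > 72.3, the triangle inequality holds.

Yes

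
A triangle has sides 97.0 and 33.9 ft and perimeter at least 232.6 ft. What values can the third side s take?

101.7 ≤ s < 130.9 ft

Triangle inequality alone gives 63.1 < s < 130.9.
The perimeter condition gives s ≥ 232.6 − 97.0 − 33.9 = 101.7.
Intersecting the two: 101.7 ≤ s < 130.9.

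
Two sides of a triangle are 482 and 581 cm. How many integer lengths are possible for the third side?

963

The third side lies in the open interval (99, 1063).
Integers from 100 to 1062 inclusive: 1062 − 100 + 1 = 963.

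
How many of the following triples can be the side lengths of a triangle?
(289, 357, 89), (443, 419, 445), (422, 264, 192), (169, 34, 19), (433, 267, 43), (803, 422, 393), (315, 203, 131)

(89,289,357): 89+289 > 357 → valid
(419,443,445): 419+443 > 445 → valid
(192,264,422): 192+264 > 422 → valid
(19,34,169): 19+34 ≤ 169 → not valid
(43,267,433): 43+267 ≤ 433 → not valid
(393,422,803): 393+422 > 803 → valid
(131,203,315): 131+203 > 315 → valid
5 of the 7 triples form a triangle.

5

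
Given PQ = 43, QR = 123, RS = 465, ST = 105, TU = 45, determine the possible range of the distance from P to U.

149 ≤ PU ≤ 781

The maximum is all hops collinear in one direction: 43 + 123 + 465 + 105 + 45 = 781.
The longest hop is 465; the others sum to 316. Folding the others back against it leaves at least 465 − 316 = 149.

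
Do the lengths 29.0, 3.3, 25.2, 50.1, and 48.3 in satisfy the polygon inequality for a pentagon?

Yes

A pentagon exists iff every side is shorter than the sum of the others — equivalently, the longest side is less than the sum of the rest.
Longest side 50.1 < 105.8 (sum of the remaining 4), so yes.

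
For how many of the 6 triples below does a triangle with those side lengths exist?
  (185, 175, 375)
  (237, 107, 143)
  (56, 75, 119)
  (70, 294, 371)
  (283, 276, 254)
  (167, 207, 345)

4

(175,185,375): 175+185 ≤ 375 → not valid
(107,143,237): 107+143 > 237 → valid
(56,75,119): 56+75 > 119 → valid
(70,294,371): 70+294 ≤ 371 → not valid
(254,276,283): 254+276 > 283 → valid
(167,207,345): 167+207 > 345 → valid
4 of the 6 triples form a triangle.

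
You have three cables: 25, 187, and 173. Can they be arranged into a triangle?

The longest side is 187, and the other two sum to 198.
Since 198 > 187, the triangle inequality holds.

Yes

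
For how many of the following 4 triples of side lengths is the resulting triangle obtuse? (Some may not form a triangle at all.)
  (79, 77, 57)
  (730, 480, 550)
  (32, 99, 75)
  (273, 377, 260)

(79,77,57): 57²+77² = 9178 > 6241 = 79² → acute
(730,480,550): 480²+550² = 532900 = 730² → right
(32,99,75): 32²+75² = 6649 < 9801 = 99² → obtuse
(273,377,260): 260²+273² = 142129 = 377² → right
1 of the 4 is obtuse.

1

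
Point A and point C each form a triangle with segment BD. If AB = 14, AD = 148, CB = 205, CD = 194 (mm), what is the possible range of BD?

From triangle ABD: |14 − 148| < BD < 14 + 148, i.e. 134 < BD < 162.
From triangle CBD: 11 < BD < 399.
Both must hold, so BD lies in the intersection.

134 < BD < 162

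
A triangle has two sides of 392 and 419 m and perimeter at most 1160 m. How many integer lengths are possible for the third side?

Triangle inequality: 27 < x < 811. Perimeter ≤ 1160 gives x ≤ 1160 − 392 − 419 = 349.
So 27 < x ≤ 349; integers 28 through 349: 322 values.

322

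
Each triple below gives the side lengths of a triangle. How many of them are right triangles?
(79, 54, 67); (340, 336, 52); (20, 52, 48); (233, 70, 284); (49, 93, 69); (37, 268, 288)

(79,54,67): 54²+67² = 7405 > 6241 = 79² → acute
(340,336,52): 52²+336² = 115600 = 340² → right
(20,52,48): 20²+48² = 2704 = 52² → right
(233,70,284): 70²+233² = 59189 < 80656 = 284² → obtuse
(49,93,69): 49²+69² = 7162 < 8649 = 93² → obtuse
(37,268,288): 37²+268² = 73193 < 82944 = 288² → obtuse
2 of the 6 are right.

2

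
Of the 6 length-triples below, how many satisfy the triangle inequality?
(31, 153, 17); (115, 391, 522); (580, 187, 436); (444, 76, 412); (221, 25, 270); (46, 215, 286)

(17,31,153): 17+31 ≤ 153 → not valid
(115,391,522): 115+391 ≤ 522 → not valid
(187,436,580): 187+436 > 580 → valid
(76,412,444): 76+412 > 444 → valid
(25,221,270): 25+221 ≤ 270 → not valid
(46,215,286): 46+215 ≤ 286 → not valid
2 of the 6 triples form a triangle.

2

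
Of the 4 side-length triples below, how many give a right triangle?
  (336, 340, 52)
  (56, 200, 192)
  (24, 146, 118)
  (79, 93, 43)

2

(336,340,52): 52²+336² = 115600 = 340² → right
(56,200,192): 56²+192² = 40000 = 200² → right
(24,146,118): 24+118 ≤ 146, not a triangle
(79,93,43): 43²+79² = 8090 < 8649 = 93² → obtuse
2 of the 4 are right.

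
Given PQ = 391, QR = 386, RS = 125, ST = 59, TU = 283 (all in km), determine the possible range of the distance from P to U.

0 ≤ PU ≤ 1244 km

The maximum is all hops collinear in one direction: 391 + 386 + 125 + 59 + 283 = 1244.
The longest hop is 391; the others sum to 853. Since 391 ≤ 853, the path can fold back on itself completely, so the minimum distance is 0.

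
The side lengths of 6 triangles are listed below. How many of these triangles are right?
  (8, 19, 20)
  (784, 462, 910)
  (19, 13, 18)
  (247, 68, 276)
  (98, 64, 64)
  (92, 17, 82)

(8,19,20): 8²+19² = 425 > 400 = 20² → acute
(784,462,910): 462²+784² = 828100 = 910² → right
(19,13,18): 13²+18² = 493 > 361 = 19² → acute
(247,68,276): 68²+247² = 65633 < 76176 = 276² → obtuse
(98,64,64): 64²+64² = 8192 < 9604 = 98² → obtuse
(92,17,82): 17²+82² = 7013 < 8464 = 92² → obtuse
1 of the 6 is right.

1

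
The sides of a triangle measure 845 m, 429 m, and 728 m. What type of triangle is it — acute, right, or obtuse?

right

Compare the square of the longest side to the sum of squares of the other two: 429² + 728² = 714025 = 845².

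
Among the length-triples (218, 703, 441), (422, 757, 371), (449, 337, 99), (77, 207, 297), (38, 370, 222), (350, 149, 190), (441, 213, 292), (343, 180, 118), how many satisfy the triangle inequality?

2

(218,441,703): 218+441 ≤ 703 → not valid
(371,422,757): 371+422 > 757 → valid
(99,337,449): 99+337 ≤ 449 → not valid
(77,207,297): 77+207 ≤ 297 → not valid
(38,222,370): 38+222 ≤ 370 → not valid
(149,190,350): 149+190 ≤ 350 → not valid
(213,292,441): 213+292 > 441 → valid
(118,180,343): 118+180 ≤ 343 → not valid
2 of the 8 triples form a triangle.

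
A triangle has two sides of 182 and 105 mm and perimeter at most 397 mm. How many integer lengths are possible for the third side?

33

Triangle inequality: 77 < x < 287. Perimeter ≤ 397 gives x ≤ 397 − 182 − 105 = 110.
So 77 < x ≤ 110; integers 78 through 110: 33 values.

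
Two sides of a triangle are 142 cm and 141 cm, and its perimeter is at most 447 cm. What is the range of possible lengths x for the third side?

Triangle inequality alone gives 1 < x < 283.
The perimeter condition gives x ≤ 447 − 142 − 141 = 164.
Intersecting the two: 1 < x ≤ 164.

1 < x ≤ 164 cm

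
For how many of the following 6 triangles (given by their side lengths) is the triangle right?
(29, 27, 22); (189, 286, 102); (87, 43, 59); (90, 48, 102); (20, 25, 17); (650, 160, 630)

(29,27,22): 22²+27² = 1213 > 841 = 29² → acute
(189,286,102): 102²+189² = 46125 < 81796 = 286² → obtuse
(87,43,59): 43²+59² = 5330 < 7569 = 87² → obtuse
(90,48,102): 48²+90² = 10404 = 102² → right
(20,25,17): 17²+20² = 689 > 625 = 25² → acute
(650,160,630): 160²+630² = 422500 = 650² → right
2 of the 6 are right.

2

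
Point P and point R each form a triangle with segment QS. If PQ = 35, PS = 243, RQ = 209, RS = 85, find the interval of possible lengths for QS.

From triangle PQS: |35 − 243| < QS < 35 + 243, i.e. 208 < QS < 278.
From triangle RQS: 124 < QS < 294.
Both must hold, so QS lies in the intersection.

208 < QS < 278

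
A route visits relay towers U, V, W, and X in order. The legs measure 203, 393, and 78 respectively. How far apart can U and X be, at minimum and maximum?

112 ≤ UX ≤ 674

The maximum is all hops collinear in one direction: 203 + 393 + 78 = 674.
The longest hop is 393; the others sum to 281. Folding the others back against it leaves at least 393 − 281 = 112.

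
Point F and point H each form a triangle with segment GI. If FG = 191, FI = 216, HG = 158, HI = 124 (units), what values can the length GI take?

From triangle FGI: |191 − 216| < GI < 191 + 216, i.e. 25 < GI < 407.
From triangle HGI: 34 < GI < 282.
Both must hold, so GI lies in the intersection.

34 < GI < 282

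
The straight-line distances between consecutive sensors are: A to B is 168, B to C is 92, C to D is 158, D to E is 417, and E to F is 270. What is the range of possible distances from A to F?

The maximum is all hops collinear in one direction: 168 + 92 + 158 + 417 + 270 = 1105.
The longest hop is 417; the others sum to 688. Since 417 ≤ 688, the path can fold back on itself completely, so the minimum distance is 0.

0 ≤ AF ≤ 1105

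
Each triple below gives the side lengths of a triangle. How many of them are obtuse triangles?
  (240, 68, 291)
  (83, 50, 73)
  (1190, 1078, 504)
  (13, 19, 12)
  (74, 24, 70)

(240,68,291): 68²+240² = 62224 < 84681 = 291² → obtuse
(83,50,73): 50²+73² = 7829 > 6889 = 83² → acute
(1190,1078,504): 504²+1078² = 1416100 = 1190² → right
(13,19,12): 12²+13² = 313 < 361 = 19² → obtuse
(74,24,70): 24²+70² = 5476 = 74² → right
2 of the 5 are obtuse.

2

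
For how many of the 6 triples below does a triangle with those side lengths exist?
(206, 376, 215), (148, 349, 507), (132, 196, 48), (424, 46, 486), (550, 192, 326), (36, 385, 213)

1

(206,215,376): 206+215 > 376 → valid
(148,349,507): 148+349 ≤ 507 → not valid
(48,132,196): 48+132 ≤ 196 → not valid
(46,424,486): 46+424 ≤ 486 → not valid
(192,326,550): 192+326 ≤ 550 → not valid
(36,213,385): 36+213 ≤ 385 → not valid
1 of the 6 triples forms a triangle.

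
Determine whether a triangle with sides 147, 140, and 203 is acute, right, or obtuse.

right

Compare the square of the longest side to the sum of squares of the other two: 140² + 147² = 41209 = 203².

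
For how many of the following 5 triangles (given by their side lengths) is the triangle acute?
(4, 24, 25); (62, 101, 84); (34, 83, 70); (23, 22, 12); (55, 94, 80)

3

(4,24,25): 4²+24² = 592 < 625 = 25² → obtuse
(62,101,84): 62²+84² = 10900 > 10201 = 101² → acute
(34,83,70): 34²+70² = 6056 < 6889 = 83² → obtuse
(23,22,12): 12²+22² = 628 > 529 = 23² → acute
(55,94,80): 55²+80² = 9425 > 8836 = 94² → acute
3 of the 5 are acute.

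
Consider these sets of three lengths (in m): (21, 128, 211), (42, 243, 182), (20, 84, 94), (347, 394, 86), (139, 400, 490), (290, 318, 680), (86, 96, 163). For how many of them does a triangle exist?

4

(21,128,211): 21+128 ≤ 211 → not valid
(42,182,243): 42+182 ≤ 243 → not valid
(20,84,94): 20+84 > 94 → valid
(86,347,394): 86+347 > 394 → valid
(139,400,490): 139+400 > 490 → valid
(290,318,680): 290+318 ≤ 680 → not valid
(86,96,163): 86+96 > 163 → valid
4 of the 7 triples form a triangle.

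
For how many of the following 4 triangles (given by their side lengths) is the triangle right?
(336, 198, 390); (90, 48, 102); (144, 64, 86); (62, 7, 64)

2

(336,198,390): 198²+336² = 152100 = 390² → right
(90,48,102): 48²+90² = 10404 = 102² → right
(144,64,86): 64²+86² = 11492 < 20736 = 144² → obtuse
(62,7,64): 7²+62² = 3893 < 4096 = 64² → obtuse
2 of the 4 are right.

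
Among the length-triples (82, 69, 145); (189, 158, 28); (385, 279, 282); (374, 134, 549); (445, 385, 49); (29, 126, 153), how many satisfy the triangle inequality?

(69,82,145): 69+82 > 145 → valid
(28,158,189): 28+158 ≤ 189 → not valid
(279,282,385): 279+282 > 385 → valid
(134,374,549): 134+374 ≤ 549 → not valid
(49,385,445): 49+385 ≤ 445 → not valid
(29,126,153): 29+126 > 153 → valid
3 of the 6 triples form a triangle.

3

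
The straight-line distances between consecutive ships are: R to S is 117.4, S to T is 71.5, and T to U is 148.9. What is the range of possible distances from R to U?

The maximum is all hops collinear in one direction: 117.4 + 71.5 + 148.9 = 337.8.
The longest hop is 148.9; the others sum to 188.9. Since 148.9 ≤ 188.9, the path can fold back on itself completely, so the minimum distance is 0.

0 ≤ RU ≤ 337.8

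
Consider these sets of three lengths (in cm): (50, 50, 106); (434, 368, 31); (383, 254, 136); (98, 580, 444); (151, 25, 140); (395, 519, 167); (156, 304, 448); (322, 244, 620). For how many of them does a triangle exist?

4

(50,50,106): 50+50 ≤ 106 → not valid
(31,368,434): 31+368 ≤ 434 → not valid
(136,254,383): 136+254 > 383 → valid
(98,444,580): 98+444 ≤ 580 → not valid
(25,140,151): 25+140 > 151 → valid
(167,395,519): 167+395 > 519 → valid
(156,304,448): 156+304 > 448 → valid
(244,322,620): 244+322 ≤ 620 → not valid
4 of the 8 triples form a triangle.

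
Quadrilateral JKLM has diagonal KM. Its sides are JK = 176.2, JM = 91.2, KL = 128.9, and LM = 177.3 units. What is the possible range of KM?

From triangle JKM: |176.2 − 91.2| < KM < 176.2 + 91.2, i.e. 85.0 < KM < 267.4.
From triangle LKM: 48.4 < KM < 306.2.
Both must hold, so KM lies in the intersection.

85.0 < KM < 267.4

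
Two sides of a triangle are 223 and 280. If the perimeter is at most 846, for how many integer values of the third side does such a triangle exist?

286

Triangle inequality: 57 < x < 503. Perimeter ≤ 846 gives x ≤ 846 − 223 − 280 = 343.
So 57 < x ≤ 343; integers 58 through 343: 286 values.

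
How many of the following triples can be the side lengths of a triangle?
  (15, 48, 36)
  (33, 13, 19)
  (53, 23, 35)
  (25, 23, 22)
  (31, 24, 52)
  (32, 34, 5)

5

(15,36,48): 15+36 > 48 → valid
(13,19,33): 13+19 ≤ 33 → not valid
(23,35,53): 23+35 > 53 → valid
(22,23,25): 22+23 > 25 → valid
(24,31,52): 24+31 > 52 → valid
(5,32,34): 5+32 > 34 → valid
5 of the 6 triples form a triangle.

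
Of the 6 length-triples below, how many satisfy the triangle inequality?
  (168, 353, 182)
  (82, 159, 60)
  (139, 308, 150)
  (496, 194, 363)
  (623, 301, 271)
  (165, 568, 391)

1

(168,182,353): 168+182 ≤ 353 → not valid
(60,82,159): 60+82 ≤ 159 → not valid
(139,150,308): 139+150 ≤ 308 → not valid
(194,363,496): 194+363 > 496 → valid
(271,301,623): 271+301 ≤ 623 → not valid
(165,391,568): 165+391 ≤ 568 → not valid
1 of the 6 triples forms a triangle.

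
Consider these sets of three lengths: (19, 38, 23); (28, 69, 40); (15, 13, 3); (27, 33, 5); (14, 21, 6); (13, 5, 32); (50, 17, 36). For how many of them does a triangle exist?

(19,23,38): 19+23 > 38 → valid
(28,40,69): 28+40 ≤ 69 → not valid
(3,13,15): 3+13 > 15 → valid
(5,27,33): 5+27 ≤ 33 → not valid
(6,14,21): 6+14 ≤ 21 → not valid
(5,13,32): 5+13 ≤ 32 → not valid
(17,36,50): 17+36 > 50 → valid
3 of the 7 triples form a triangle.

3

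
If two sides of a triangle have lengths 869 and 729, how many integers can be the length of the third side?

The third side lies in the open interval (140, 1598).
Integers from 141 to 1597 inclusive: 1597 − 141 + 1 = 1457.

1457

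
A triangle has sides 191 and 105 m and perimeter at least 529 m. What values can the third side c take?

233 ≤ c < 296 m

Triangle inequality alone gives 86 < c < 296.
The perimeter condition gives c ≥ 529 − 191 − 105 = 233.
Intersecting the two: 233 ≤ c < 296.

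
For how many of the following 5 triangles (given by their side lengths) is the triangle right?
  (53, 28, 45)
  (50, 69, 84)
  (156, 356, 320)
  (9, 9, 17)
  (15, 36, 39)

(53,28,45): 28²+45² = 2809 = 53² → right
(50,69,84): 50²+69² = 7261 > 7056 = 84² → acute
(156,356,320): 156²+320² = 126736 = 356² → right
(9,9,17): 9²+9² = 162 < 289 = 17² → obtuse
(15,36,39): 15²+36² = 1521 = 39² → right
3 of the 5 are right.

3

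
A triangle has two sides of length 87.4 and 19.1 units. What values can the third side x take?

By the triangle inequality, x must be less than 87.4 + 19.1 = 106.5 and greater than |87.4 − 19.1| = 68.3.

68.3 < x < 106.5 (units)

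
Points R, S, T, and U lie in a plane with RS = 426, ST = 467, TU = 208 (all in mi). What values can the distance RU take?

The maximum is all hops collinear in one direction: 426 + 467 + 208 = 1101.
The longest hop is 467; the others sum to 634. Since 467 ≤ 634, the path can fold back on itself completely, so the minimum distance is 0.

0 ≤ RU ≤ 1101 mi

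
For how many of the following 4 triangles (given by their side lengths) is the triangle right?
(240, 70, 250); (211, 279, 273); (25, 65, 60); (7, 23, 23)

(240,70,250): 70²+240² = 62500 = 250² → right
(211,279,273): 211²+273² = 119050 > 77841 = 279² → acute
(25,65,60): 25²+60² = 4225 = 65² → right
(7,23,23): 7²+23² = 578 > 529 = 23² → acute
2 of the 4 are right.

2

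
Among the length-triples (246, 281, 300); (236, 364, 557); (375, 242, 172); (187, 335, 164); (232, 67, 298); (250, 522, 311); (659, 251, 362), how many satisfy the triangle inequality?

6

(246,281,300): 246+281 > 300 → valid
(236,364,557): 236+364 > 557 → valid
(172,242,375): 172+242 > 375 → valid
(164,187,335): 164+187 > 335 → valid
(67,232,298): 67+232 > 298 → valid
(250,311,522): 250+311 > 522 → valid
(251,362,659): 251+362 ≤ 659 → not valid
6 of the 7 triples form a triangle.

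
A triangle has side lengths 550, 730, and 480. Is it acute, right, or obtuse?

right

Compare the square of the longest side to the sum of squares of the other two: 480² + 550² = 532900 = 730².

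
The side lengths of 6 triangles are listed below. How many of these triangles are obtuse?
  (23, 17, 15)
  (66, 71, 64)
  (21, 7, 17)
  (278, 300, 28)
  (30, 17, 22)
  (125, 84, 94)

4

(23,17,15): 15²+17² = 514 < 529 = 23² → obtuse
(66,71,64): 64²+66² = 8452 > 5041 = 71² → acute
(21,7,17): 7²+17² = 338 < 441 = 21² → obtuse
(278,300,28): 28²+278² = 78068 < 90000 = 300² → obtuse
(30,17,22): 17²+22² = 773 < 900 = 30² → obtuse
(125,84,94): 84²+94² = 15892 > 15625 = 125² → acute
4 of the 6 are obtuse.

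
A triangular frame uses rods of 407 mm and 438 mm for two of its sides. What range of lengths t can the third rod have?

By the triangle inequality, t must be less than 407 + 438 = 845 and greater than |407 − 438| = 31.

31 < t < 845 (mm)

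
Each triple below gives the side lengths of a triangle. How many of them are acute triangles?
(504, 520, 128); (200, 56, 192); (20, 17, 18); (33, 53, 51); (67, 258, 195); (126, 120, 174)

2

(504,520,128): 128²+504² = 270400 = 520² → right
(200,56,192): 56²+192² = 40000 = 200² → right
(20,17,18): 17²+18² = 613 > 400 = 20² → acute
(33,53,51): 33²+51² = 3690 > 2809 = 53² → acute
(67,258,195): 67²+195² = 42514 < 66564 = 258² → obtuse
(126,120,174): 120²+126² = 30276 = 174² → right
2 of the 6 are acute.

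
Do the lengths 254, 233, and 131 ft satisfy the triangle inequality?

Yes

The longest side is 254, and the other two sum to 364.
Since 364 > 254, the triangle inequality holds.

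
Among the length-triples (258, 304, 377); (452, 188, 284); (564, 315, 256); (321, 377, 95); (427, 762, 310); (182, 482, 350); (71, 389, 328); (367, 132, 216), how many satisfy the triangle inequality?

(258,304,377): 258+304 > 377 → valid
(188,284,452): 188+284 > 452 → valid
(256,315,564): 256+315 > 564 → valid
(95,321,377): 95+321 > 377 → valid
(310,427,762): 310+427 ≤ 762 → not valid
(182,350,482): 182+350 > 482 → valid
(71,328,389): 71+328 > 389 → valid
(132,216,367): 132+216 ≤ 367 → not valid
6 of the 8 triples form a triangle.

6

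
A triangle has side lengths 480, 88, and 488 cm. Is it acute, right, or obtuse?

right

Compare the square of the longest side to the sum of squares of the other two: 88² + 480² = 238144 = 488².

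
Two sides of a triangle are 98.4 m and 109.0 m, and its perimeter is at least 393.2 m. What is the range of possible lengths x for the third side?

Triangle inequality alone gives 10.6 < x < 207.4.
The perimeter condition gives x ≥ 393.2 − 98.4 − 109.0 = 185.8.
Intersecting the two: 185.8 ≤ x < 207.4.

185.8 ≤ x < 207.4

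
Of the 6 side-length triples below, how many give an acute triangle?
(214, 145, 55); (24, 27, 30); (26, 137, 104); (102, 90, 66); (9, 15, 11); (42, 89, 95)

3

(214,145,55): 55+145 ≤ 214, not a triangle
(24,27,30): 24²+27² = 1305 > 900 = 30² → acute
(26,137,104): 26+104 ≤ 137, not a triangle
(102,90,66): 66²+90² = 12456 > 10404 = 102² → acute
(9,15,11): 9²+11² = 202 < 225 = 15² → obtuse
(42,89,95): 42²+89² = 9685 > 9025 = 95² → acute
3 of the 6 are acute.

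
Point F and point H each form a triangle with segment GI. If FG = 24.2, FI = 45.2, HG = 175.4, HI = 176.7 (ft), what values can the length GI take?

21.0 < GI < 69.4

From triangle FGI: |24.2 − 45.2| < GI < 24.2 + 45.2, i.e. 21.0 < GI < 69.4.
From triangle HGI: 1.3 < GI < 352.1.
Both must hold, so GI lies in the intersection.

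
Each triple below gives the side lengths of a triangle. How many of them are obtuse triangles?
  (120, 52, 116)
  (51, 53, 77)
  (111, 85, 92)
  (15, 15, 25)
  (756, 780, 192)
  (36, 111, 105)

2

(120,52,116): 52²+116² = 16160 > 14400 = 120² → acute
(51,53,77): 51²+53² = 5410 < 5929 = 77² → obtuse
(111,85,92): 85²+92² = 15689 > 12321 = 111² → acute
(15,15,25): 15²+15² = 450 < 625 = 25² → obtuse
(756,780,192): 192²+756² = 608400 = 780² → right
(36,111,105): 36²+105² = 12321 = 111² → right
2 of the 6 are obtuse.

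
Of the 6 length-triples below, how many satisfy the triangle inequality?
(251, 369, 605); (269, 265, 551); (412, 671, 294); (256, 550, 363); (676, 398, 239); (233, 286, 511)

4

(251,369,605): 251+369 > 605 → valid
(265,269,551): 265+269 ≤ 551 → not valid
(294,412,671): 294+412 > 671 → valid
(256,363,550): 256+363 > 550 → valid
(239,398,676): 239+398 ≤ 676 → not valid
(233,286,511): 233+286 > 511 → valid
4 of the 6 triples form a triangle.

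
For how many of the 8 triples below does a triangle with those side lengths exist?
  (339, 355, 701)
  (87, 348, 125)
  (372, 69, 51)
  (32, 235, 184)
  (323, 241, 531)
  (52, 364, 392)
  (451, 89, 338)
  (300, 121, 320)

3

(339,355,701): 339+355 ≤ 701 → not valid
(87,125,348): 87+125 ≤ 348 → not valid
(51,69,372): 51+69 ≤ 372 → not valid
(32,184,235): 32+184 ≤ 235 → not valid
(241,323,531): 241+323 > 531 → valid
(52,364,392): 52+364 > 392 → valid
(89,338,451): 89+338 ≤ 451 → not valid
(121,300,320): 121+300 > 320 → valid
3 of the 8 triples form a triangle.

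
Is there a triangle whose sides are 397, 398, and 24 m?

The longest side is 398, and the other two sum to 421.
Since 421 > 398, the triangle inequality holds.

Yes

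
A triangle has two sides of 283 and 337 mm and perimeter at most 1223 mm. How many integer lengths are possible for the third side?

549

Triangle inequality: 54 < x < 620. Perimeter ≤ 1223 gives x ≤ 1223 − 283 − 337 = 603.
So 54 < x ≤ 603; integers 55 through 603: 549 values.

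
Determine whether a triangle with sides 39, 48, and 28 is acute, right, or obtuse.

Compare the square of the longest side to the sum of squares of the other two: 28² + 39² = 2305 > 2304 = 48².

acute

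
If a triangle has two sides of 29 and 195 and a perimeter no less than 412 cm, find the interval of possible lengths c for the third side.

188 ≤ c < 224 cm

Triangle inequality alone gives 166 < c < 224.
The perimeter condition gives c ≥ 412 − 29 − 195 = 188.
Intersecting the two: 188 ≤ c < 224.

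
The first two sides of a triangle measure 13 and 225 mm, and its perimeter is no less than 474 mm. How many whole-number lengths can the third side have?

2

Triangle inequality: 212 < x < 238. Perimeter ≥ 474 gives x ≥ 474 − 13 − 225 = 236.
So 236 ≤ x < 238; integers 236 through 237: 2 values.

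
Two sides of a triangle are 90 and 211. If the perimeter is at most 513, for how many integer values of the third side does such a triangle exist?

Triangle inequality: 121 < x < 301. Perimeter ≤ 513 gives x ≤ 513 − 90 − 211 = 212.
So 121 < x ≤ 212; integers 122 through 212: 91 values.

91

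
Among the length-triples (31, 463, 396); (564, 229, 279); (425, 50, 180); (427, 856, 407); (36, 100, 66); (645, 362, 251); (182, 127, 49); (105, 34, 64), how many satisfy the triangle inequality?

1

(31,396,463): 31+396 ≤ 463 → not valid
(229,279,564): 229+279 ≤ 564 → not valid
(50,180,425): 50+180 ≤ 425 → not valid
(407,427,856): 407+427 ≤ 856 → not valid
(36,66,100): 36+66 > 100 → valid
(251,362,645): 251+362 ≤ 645 → not valid
(49,127,182): 49+127 ≤ 182 → not valid
(34,64,105): 34+64 ≤ 105 → not valid
1 of the 8 triples forms a triangle.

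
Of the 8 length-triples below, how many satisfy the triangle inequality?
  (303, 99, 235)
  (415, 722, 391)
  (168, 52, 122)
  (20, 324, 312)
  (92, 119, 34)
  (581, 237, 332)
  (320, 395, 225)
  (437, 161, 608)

(99,235,303): 99+235 > 303 → valid
(391,415,722): 391+415 > 722 → valid
(52,122,168): 52+122 > 168 → valid
(20,312,324): 20+312 > 324 → valid
(34,92,119): 34+92 > 119 → valid
(237,332,581): 237+332 ≤ 581 → not valid
(225,320,395): 225+320 > 395 → valid
(161,437,608): 161+437 ≤ 608 → not valid
6 of the 8 triples form a triangle.

6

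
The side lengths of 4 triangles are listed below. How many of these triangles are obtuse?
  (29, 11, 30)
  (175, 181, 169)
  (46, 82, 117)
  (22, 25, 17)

(29,11,30): 11²+29² = 962 > 900 = 30² → acute
(175,181,169): 169²+175² = 59186 > 32761 = 181² → acute
(46,82,117): 46²+82² = 8840 < 13689 = 117² → obtuse
(22,25,17): 17²+22² = 773 > 625 = 25² → acute
1 of the 4 is obtuse.

1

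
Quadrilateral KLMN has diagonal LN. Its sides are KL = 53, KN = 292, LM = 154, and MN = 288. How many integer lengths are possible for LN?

From triangle KLN: 239 < LN < 345.
From triangle MLN: 134 < LN < 442.
Intersection: 239 < LN < 345, so integers 240 through 344: 105 values.

105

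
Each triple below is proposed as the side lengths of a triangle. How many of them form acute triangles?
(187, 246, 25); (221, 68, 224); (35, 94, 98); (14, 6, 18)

(187,246,25): 25+187 ≤ 246, not a triangle
(221,68,224): 68²+221² = 53465 > 50176 = 224² → acute
(35,94,98): 35²+94² = 10061 > 9604 = 98² → acute
(14,6,18): 6²+14² = 232 < 324 = 18² → obtuse
2 of the 4 are acute.

2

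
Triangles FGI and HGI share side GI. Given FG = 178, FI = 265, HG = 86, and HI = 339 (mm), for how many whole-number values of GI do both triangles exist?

From triangle FGI: 87 < GI < 443.
From triangle HGI: 253 < GI < 425.
Intersection: 253 < GI < 425, so integers 254 through 424: 171 values.

171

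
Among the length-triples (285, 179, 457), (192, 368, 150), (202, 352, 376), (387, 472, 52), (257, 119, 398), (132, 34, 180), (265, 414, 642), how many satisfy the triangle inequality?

(179,285,457): 179+285 > 457 → valid
(150,192,368): 150+192 ≤ 368 → not valid
(202,352,376): 202+352 > 376 → valid
(52,387,472): 52+387 ≤ 472 → not valid
(119,257,398): 119+257 ≤ 398 → not valid
(34,132,180): 34+132 ≤ 180 → not valid
(265,414,642): 265+414 > 642 → valid
3 of the 7 triples form a triangle.

3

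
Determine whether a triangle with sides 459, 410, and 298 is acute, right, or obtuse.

acute

Compare the square of the longest side to the sum of squares of the other two: 298² + 410² = 256904 > 210681 = 459².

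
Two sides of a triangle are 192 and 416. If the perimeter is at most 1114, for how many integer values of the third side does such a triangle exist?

282

Triangle inequality: 224 < x < 608. Perimeter ≤ 1114 gives x ≤ 1114 − 192 − 416 = 506.
So 224 < x ≤ 506; integers 225 through 506: 282 values.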